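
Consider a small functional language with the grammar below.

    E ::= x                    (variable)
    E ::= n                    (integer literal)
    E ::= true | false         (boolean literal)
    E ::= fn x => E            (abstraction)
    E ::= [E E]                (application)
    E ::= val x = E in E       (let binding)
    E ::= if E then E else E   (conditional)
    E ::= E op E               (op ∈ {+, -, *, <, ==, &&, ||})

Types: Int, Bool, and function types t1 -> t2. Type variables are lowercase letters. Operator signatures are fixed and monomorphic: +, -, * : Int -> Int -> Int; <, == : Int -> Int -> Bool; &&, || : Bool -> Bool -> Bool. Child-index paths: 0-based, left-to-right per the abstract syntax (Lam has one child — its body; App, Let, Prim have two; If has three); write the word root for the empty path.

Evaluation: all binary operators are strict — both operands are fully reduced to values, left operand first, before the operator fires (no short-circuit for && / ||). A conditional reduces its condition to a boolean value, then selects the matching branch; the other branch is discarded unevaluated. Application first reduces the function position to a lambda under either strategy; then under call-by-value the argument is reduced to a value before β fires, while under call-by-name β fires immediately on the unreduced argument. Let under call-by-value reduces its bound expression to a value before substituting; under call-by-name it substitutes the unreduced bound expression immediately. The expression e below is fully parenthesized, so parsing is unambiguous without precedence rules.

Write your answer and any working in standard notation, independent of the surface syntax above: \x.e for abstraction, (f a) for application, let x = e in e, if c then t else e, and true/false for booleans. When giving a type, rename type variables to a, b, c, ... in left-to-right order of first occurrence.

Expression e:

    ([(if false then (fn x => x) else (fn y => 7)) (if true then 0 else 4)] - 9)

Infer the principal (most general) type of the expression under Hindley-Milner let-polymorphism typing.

Answer: Int

Working:
  unify Bool ~ Bool
x : a
\x._ : a -> a
\y._ : b -> Int
  unify a -> a ~ b -> Int
  unify a ~ b
  unify b ~ Int
  unify Bool ~ Bool
  unify Int ~ Int
  unify Int -> Int ~ Int -> c
  unify Int ~ Int
  unify Int ~ c
_ _ : Int
  unify Int ~ Int
  unify Int ~ Int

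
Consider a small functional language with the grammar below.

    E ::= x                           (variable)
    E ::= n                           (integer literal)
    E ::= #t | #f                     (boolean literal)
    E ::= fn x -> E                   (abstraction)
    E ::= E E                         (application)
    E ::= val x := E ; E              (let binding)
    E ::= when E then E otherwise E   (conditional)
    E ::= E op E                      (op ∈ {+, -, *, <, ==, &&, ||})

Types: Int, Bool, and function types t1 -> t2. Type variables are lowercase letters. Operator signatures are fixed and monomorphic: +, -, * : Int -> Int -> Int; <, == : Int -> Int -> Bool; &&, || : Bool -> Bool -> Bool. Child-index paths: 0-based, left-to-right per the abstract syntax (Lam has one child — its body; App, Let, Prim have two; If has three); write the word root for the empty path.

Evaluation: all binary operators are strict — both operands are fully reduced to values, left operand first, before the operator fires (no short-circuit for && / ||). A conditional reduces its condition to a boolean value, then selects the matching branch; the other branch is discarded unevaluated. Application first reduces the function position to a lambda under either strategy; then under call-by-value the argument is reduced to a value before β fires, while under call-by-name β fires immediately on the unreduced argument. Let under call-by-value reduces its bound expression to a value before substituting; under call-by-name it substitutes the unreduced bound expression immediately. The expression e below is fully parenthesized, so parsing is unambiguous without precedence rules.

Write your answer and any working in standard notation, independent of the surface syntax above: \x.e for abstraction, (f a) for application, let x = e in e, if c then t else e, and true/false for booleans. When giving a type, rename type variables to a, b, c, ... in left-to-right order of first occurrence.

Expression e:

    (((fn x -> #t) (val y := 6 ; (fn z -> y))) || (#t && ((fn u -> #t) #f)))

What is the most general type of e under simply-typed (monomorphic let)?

Derivation:
\x._ : a -> Bool
let y : Int
y : Int
\z._ : b -> Int
  unify a -> Bool ~ (b -> Int) -> c
  unify a ~ b -> Int
  unify Bool ~ c
_ _ : Bool
  unify Bool ~ Bool
  unify Bool ~ Bool
\u._ : d -> Bool
  unify d -> Bool ~ Bool -> e
  unify d ~ Bool
  unify Bool ~ e
_ _ : Bool
  unify Bool ~ Bool
  unify Bool ~ Bool

Answer: Bool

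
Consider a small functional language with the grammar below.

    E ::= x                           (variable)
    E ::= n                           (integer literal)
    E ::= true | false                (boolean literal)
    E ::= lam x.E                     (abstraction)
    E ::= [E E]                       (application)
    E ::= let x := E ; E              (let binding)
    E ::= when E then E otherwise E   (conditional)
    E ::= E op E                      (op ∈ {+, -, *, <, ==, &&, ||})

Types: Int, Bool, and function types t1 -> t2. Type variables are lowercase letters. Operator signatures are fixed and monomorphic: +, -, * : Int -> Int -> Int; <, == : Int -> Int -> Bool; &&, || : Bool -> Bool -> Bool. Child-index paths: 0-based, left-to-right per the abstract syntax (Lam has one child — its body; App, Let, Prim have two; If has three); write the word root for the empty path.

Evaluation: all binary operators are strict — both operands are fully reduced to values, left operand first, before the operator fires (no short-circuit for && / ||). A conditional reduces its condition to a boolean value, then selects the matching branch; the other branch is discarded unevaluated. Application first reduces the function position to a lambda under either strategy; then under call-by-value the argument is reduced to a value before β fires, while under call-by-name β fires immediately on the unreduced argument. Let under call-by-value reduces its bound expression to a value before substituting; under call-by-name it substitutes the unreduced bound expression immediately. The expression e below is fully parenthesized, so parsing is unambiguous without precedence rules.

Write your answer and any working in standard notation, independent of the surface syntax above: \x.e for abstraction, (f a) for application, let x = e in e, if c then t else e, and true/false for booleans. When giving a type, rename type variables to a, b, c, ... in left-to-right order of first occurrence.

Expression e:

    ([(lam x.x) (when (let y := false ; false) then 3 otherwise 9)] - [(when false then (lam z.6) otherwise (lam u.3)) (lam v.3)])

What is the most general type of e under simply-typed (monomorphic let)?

Answer: Int

Trace:
x : a
\x._ : a -> a
let y : Bool
  unify Bool ~ Bool
  unify Int ~ Int
  unify a -> a ~ Int -> b
  unify a ~ Int
  unify Int ~ b
_ _ : Int
  unify Int ~ Int
  unify Bool ~ Bool
\z._ : c -> Int
\u._ : d -> Int
  unify c -> Int ~ d -> Int
  unify c ~ d
  unify Int ~ Int
\v._ : e -> Int
  unify d -> Int ~ (e -> Int) -> f
  unify d ~ e -> Int
  unify Int ~ f
_ _ : Int
  unify Int ~ Int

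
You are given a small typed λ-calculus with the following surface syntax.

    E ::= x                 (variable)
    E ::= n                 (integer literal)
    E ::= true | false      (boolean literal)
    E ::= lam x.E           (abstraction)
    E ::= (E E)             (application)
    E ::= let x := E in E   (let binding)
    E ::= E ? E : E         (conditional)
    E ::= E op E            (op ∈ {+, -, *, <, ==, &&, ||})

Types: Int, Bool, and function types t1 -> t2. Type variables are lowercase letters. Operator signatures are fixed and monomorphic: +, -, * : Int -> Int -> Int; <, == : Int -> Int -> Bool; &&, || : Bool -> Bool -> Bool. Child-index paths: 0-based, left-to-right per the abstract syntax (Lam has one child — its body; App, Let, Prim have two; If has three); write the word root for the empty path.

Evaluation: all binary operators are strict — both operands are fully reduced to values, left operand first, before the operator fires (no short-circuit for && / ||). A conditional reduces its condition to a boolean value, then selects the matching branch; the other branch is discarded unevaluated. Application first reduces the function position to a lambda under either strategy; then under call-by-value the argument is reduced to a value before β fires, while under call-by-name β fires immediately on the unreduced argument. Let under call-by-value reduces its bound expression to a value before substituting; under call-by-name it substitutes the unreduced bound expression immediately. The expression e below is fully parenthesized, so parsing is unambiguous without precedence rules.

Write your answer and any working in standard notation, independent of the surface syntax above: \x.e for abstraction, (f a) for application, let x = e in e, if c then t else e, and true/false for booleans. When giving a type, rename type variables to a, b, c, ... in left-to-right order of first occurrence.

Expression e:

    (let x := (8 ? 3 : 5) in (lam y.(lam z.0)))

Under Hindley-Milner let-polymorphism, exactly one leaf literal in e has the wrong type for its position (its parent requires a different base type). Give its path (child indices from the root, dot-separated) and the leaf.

Answer: 0.0 : 8

Trace:
  unify Int ~ Bool
  FAIL: mismatch Int ~ Bool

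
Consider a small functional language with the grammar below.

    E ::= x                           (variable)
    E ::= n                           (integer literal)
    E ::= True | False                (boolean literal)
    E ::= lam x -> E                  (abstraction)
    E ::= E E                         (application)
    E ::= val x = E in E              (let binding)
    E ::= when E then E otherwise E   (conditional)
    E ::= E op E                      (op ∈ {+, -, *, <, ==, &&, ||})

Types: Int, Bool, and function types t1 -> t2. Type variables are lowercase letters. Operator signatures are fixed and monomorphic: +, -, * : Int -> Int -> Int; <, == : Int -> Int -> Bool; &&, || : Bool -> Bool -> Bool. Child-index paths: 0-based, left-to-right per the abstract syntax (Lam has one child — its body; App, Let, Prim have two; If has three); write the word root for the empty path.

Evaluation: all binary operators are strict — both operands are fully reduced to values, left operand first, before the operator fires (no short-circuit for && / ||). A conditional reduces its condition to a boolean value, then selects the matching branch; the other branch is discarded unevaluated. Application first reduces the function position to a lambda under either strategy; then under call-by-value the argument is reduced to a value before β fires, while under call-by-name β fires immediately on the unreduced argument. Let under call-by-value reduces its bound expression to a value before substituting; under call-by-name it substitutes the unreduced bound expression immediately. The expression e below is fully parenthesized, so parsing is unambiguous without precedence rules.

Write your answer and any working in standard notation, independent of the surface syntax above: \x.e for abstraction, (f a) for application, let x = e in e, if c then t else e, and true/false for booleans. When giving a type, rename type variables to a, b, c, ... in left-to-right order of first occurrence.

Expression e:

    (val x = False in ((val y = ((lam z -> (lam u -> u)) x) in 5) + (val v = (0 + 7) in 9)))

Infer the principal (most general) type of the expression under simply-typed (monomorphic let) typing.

Answer: Int

Working:
let x : Bool
u : b
\u._ : b -> b
\z._ : a -> b -> b
x : Bool
  unify a -> b -> b ~ Bool -> c
  unify a ~ Bool
  unify b -> b ~ c
_ _ : b -> b
let y : b -> b
  unify Int ~ Int
  unify Int ~ Int
  unify Int ~ Int
let v : Int
  unify Int ~ Int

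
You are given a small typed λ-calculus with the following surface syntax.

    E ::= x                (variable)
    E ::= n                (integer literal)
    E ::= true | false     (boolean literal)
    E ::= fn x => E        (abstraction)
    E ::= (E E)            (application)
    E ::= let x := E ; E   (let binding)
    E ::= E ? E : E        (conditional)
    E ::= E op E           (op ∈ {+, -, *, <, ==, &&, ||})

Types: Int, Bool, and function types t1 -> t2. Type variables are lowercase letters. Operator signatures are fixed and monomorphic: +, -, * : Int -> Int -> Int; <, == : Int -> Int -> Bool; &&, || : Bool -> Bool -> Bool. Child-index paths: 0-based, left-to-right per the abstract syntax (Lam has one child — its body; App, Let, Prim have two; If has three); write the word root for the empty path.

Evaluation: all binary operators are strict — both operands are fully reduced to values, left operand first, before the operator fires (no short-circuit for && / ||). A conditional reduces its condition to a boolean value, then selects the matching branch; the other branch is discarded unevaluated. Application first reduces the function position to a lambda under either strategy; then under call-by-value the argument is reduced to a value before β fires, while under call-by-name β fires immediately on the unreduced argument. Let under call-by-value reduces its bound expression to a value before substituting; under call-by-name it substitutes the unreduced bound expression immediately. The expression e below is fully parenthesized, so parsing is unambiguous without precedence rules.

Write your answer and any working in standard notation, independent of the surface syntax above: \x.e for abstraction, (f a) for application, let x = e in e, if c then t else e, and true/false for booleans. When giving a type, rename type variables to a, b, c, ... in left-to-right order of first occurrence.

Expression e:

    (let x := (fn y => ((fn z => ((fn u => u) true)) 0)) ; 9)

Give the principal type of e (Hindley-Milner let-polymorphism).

Derivation:
u : c
\u._ : c -> c
  unify c -> c ~ Bool -> d
  unify c ~ Bool
  unify Bool ~ d
_ _ : Bool
\z._ : b -> Bool
  unify b -> Bool ~ Int -> e
  unify b ~ Int
  unify Bool ~ e
_ _ : Bool
\y._ : a -> Bool
let x : forall. a -> Bool

Answer: Int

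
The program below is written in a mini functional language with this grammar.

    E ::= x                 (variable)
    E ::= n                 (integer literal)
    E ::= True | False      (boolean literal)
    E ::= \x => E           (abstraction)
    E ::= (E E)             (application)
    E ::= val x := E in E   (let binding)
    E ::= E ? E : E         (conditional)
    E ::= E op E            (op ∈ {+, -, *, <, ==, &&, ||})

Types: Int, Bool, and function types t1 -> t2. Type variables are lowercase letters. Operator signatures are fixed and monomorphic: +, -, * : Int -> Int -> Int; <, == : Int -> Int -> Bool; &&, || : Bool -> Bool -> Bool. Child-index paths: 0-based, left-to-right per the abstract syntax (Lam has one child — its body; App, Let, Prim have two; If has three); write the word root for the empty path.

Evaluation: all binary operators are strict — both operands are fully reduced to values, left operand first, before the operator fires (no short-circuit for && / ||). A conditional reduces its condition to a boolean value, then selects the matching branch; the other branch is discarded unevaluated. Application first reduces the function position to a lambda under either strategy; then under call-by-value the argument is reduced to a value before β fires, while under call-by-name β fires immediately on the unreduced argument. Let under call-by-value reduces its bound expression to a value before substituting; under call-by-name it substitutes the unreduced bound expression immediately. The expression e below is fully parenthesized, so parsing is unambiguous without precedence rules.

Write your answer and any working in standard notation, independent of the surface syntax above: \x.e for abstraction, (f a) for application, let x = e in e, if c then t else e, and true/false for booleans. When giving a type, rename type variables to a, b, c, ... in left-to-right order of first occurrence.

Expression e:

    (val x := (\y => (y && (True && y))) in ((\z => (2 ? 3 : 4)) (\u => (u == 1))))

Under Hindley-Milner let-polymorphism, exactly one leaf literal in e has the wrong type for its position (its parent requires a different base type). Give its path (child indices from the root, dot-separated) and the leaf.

Answer: 1.0.0.0 : 2

Working:
y : a
  unify a ~ Bool
  unify Bool ~ Bool
y : Bool
  unify Bool ~ Bool
  unify Bool ~ Bool
\y._ : Bool -> Bool
let x : Bool -> Bool
  unify Int ~ Bool
  FAIL: mismatch Int ~ Bool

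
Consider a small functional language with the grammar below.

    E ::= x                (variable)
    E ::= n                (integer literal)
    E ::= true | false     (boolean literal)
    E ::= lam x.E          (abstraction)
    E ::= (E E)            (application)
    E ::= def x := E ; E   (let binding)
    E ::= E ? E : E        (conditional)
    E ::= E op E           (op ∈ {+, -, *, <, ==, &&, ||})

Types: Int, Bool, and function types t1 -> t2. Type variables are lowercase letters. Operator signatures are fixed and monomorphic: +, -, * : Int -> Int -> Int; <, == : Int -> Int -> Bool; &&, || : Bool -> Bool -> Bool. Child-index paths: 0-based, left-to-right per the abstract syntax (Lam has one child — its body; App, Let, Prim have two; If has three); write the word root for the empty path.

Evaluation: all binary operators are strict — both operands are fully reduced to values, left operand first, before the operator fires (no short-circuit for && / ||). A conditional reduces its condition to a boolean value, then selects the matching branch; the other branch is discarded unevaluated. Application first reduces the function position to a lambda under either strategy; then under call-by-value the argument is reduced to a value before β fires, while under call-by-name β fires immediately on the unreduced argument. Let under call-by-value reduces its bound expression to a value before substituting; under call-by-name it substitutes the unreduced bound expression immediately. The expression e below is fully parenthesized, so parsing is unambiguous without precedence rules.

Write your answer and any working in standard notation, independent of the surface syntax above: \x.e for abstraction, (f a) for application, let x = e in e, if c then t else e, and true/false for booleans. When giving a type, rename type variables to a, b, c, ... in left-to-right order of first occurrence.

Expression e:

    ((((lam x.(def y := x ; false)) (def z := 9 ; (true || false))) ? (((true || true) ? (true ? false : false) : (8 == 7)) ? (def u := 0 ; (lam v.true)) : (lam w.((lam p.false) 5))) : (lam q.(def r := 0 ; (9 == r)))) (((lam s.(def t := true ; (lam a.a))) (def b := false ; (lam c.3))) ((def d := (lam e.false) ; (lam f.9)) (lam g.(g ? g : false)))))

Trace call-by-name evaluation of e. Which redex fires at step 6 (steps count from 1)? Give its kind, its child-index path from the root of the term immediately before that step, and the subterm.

Answer: delta at root : (9 == 0)

Derivation:
step 0: ((if ((\x.(let y = x in false)) (let z = 9 in (true || false))) then (if (if (true || true) then (if true then false else false) else (8 == 7)) then (let u = 0 in (\v.true)) else (\w.((\p.false) 5))) else (\q.(let r = 0 in (9 == r)))) (((\s.(let t = true in (\a.a))) (let b = false in (\c.3))) ((let d = (\e.false) in (\f.9)) (\g.(if g then g else false)))))
step 1: [beta@0.0] ((if (let y = (let z = 9 in (true || false)) in false) then (if (if (true || true) then (if true then false else false) else (8 == 7)) then (let u = 0 in (\v.true)) else (\w.((\p.false) 5))) else (\q.(let r = 0 in (9 == r)))) (((\s.(let t = true in (\a.a))) (let b = false in (\c.3))) ((let d = (\e.false) in (\f.9)) (\g.(if g then g else false)))))
step 2: [let@0.0] ((if false then (if (if (true || true) then (if true then false else false) else (8 == 7)) then (let u = 0 in (\v.true)) else (\w.((\p.false) 5))) else (\q.(let r = 0 in (9 == r)))) (((\s.(let t = true in (\a.a))) (let b = false in (\c.3))) ((let d = (\e.false) in (\f.9)) (\g.(if g then g else false)))))
step 3: [if@0] ((\q.(let r = 0 in (9 == r))) (((\s.(let t = true in (\a.a))) (let b = false in (\c.3))) ((let d = (\e.false) in (\f.9)) (\g.(if g then g else false)))))
step 4: [beta@root] (let r = 0 in (9 == r))
step 5: [let@root] (9 == 0)
step 6: [delta@root] false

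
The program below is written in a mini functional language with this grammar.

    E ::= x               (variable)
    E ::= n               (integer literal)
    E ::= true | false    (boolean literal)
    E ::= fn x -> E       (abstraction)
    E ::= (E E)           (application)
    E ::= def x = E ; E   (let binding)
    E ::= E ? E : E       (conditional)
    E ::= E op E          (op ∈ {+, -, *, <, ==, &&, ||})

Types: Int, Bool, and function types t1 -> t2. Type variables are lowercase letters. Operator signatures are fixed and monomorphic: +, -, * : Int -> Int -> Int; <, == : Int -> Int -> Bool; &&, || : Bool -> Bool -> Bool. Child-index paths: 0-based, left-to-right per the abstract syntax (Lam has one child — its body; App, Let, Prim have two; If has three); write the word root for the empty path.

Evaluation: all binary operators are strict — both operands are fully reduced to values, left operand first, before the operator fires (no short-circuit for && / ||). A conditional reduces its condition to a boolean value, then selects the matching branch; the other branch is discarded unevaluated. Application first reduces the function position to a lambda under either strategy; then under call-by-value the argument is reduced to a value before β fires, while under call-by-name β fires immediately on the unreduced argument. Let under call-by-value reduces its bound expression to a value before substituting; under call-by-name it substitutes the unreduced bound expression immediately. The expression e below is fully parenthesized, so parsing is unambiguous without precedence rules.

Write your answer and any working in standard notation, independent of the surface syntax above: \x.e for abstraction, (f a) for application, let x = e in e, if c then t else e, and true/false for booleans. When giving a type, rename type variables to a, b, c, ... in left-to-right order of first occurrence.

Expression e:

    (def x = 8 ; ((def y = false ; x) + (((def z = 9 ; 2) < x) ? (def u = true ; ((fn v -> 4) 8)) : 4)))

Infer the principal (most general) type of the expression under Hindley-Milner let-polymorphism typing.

Derivation:
let x : Int
let y : Bool
x : Int
  unify Int ~ Int
let z : Int
  unify Int ~ Int
x : Int
  unify Int ~ Int
  unify Bool ~ Bool
let u : Bool
\v._ : a -> Int
  unify a -> Int ~ Int -> b
  unify a ~ Int
  unify Int ~ b
_ _ : Int
  unify Int ~ Int
  unify Int ~ Int

Answer: Int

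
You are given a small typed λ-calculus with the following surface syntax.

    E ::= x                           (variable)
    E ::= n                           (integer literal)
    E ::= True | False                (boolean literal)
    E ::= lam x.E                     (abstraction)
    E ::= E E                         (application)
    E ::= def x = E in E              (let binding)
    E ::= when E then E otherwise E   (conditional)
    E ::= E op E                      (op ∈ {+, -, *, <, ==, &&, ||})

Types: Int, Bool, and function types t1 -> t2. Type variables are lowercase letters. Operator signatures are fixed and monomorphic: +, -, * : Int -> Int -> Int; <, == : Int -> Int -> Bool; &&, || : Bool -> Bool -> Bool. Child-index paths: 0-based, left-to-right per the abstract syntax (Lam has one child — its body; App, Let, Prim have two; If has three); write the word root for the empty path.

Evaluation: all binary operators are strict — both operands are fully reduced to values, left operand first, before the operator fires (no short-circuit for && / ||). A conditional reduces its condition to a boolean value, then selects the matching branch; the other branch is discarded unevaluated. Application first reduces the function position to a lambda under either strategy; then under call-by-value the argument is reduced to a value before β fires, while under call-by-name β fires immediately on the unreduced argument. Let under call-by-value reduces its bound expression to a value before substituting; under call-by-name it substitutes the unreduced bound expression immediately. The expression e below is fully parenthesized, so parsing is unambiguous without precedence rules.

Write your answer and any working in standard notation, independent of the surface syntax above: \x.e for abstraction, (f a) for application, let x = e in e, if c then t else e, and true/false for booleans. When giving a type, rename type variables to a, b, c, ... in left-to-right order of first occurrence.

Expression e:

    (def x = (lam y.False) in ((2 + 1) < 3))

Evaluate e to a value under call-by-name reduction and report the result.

Derivation:
step 0: (let x = (\y.false) in ((2 + 1) < 3))
step 1: [let@root] ((2 + 1) < 3)
step 2: [delta@0] (3 < 3)
step 3: [delta@root] false

Answer: false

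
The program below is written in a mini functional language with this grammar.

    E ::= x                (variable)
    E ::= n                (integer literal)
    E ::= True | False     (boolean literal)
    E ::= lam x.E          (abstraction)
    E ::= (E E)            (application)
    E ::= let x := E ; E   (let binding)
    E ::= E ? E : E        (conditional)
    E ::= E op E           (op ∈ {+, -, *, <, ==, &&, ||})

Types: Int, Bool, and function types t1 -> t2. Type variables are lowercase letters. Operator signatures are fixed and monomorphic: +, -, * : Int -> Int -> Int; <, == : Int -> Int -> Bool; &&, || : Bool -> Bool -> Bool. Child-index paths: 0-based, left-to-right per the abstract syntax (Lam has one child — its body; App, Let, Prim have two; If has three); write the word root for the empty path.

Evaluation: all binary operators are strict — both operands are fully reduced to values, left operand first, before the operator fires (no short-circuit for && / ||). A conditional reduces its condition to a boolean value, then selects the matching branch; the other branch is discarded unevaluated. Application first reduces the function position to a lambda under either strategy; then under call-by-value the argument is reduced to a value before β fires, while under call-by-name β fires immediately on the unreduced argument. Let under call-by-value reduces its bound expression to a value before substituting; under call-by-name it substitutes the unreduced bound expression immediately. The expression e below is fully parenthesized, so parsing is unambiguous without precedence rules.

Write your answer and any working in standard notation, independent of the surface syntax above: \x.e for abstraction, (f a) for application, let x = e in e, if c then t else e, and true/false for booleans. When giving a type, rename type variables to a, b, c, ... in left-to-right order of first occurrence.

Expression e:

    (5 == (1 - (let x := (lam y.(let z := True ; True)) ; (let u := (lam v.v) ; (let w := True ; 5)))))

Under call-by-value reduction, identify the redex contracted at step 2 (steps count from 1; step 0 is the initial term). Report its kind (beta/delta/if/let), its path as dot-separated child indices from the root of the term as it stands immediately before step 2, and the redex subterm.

Working:
step 0: (5 == (1 - (let x = (\y.(let z = true in true)) in (let u = (\v.v) in (let w = true in 5)))))
step 1: [let@1.1] (5 == (1 - (let u = (\v.v) in (let w = true in 5))))
step 2: [let@1.1] (5 == (1 - (let w = true in 5)))

Answer: let at 1.1 : (let u = (\v.v) in (let w = true in 5))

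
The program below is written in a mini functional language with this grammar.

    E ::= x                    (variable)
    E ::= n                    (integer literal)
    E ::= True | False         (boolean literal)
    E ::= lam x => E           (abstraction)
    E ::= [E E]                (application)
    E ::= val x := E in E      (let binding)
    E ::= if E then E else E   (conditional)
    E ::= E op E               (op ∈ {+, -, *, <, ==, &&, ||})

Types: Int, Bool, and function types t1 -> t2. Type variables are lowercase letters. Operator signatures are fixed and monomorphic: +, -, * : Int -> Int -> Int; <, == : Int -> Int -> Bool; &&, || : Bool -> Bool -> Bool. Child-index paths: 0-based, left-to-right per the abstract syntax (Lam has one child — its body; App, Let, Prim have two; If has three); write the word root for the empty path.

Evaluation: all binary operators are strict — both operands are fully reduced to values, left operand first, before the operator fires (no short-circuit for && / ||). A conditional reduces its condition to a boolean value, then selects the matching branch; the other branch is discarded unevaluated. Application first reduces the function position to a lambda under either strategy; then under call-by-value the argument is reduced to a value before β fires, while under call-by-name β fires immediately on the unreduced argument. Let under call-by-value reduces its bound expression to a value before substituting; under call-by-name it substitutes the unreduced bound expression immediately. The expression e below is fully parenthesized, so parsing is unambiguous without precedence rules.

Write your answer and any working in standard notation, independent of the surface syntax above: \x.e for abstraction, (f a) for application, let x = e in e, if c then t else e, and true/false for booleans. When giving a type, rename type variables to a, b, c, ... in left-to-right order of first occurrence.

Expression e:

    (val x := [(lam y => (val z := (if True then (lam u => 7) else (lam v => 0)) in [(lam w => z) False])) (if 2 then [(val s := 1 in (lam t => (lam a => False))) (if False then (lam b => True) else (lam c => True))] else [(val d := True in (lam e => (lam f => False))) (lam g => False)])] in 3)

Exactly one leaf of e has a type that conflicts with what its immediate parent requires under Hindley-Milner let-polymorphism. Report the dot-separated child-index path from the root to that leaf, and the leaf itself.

Working:
  unify Bool ~ Bool
\u._ : b -> Int
\v._ : c -> Int
  unify b -> Int ~ c -> Int
  unify b ~ c
  unify Int ~ Int
let z : forall. c -> Int
z : e -> Int
\w._ : d -> e -> Int
  unify d -> e -> Int ~ Bool -> f
  unify d ~ Bool
  unify e -> Int ~ f
_ _ : e -> Int
\y._ : a -> e -> Int
  unify Int ~ Bool
  FAIL: mismatch Int ~ Bool

Answer: 0.1.0 : 2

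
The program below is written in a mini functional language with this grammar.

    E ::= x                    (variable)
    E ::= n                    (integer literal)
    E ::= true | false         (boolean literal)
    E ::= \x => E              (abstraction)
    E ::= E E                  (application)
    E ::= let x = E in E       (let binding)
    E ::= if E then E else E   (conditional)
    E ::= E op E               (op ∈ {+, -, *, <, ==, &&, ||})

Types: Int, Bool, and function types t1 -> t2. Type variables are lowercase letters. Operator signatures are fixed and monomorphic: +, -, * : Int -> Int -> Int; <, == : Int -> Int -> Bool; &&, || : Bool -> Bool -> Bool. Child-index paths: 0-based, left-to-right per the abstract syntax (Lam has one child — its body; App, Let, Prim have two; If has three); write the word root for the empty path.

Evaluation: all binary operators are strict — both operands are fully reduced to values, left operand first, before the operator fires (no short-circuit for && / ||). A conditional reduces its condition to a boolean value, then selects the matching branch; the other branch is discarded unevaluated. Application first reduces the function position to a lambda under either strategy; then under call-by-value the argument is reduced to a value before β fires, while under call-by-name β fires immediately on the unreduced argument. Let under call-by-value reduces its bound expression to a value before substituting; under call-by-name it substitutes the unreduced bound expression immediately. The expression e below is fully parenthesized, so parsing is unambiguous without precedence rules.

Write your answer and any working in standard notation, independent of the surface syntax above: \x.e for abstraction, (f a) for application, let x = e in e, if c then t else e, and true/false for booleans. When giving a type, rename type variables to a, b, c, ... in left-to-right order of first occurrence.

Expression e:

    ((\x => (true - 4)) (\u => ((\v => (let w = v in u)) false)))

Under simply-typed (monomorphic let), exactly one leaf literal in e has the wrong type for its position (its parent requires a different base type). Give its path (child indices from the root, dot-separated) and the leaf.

Answer: 0.0.0 : true

Trace:
  unify Bool ~ Int
  FAIL: mismatch Bool ~ Int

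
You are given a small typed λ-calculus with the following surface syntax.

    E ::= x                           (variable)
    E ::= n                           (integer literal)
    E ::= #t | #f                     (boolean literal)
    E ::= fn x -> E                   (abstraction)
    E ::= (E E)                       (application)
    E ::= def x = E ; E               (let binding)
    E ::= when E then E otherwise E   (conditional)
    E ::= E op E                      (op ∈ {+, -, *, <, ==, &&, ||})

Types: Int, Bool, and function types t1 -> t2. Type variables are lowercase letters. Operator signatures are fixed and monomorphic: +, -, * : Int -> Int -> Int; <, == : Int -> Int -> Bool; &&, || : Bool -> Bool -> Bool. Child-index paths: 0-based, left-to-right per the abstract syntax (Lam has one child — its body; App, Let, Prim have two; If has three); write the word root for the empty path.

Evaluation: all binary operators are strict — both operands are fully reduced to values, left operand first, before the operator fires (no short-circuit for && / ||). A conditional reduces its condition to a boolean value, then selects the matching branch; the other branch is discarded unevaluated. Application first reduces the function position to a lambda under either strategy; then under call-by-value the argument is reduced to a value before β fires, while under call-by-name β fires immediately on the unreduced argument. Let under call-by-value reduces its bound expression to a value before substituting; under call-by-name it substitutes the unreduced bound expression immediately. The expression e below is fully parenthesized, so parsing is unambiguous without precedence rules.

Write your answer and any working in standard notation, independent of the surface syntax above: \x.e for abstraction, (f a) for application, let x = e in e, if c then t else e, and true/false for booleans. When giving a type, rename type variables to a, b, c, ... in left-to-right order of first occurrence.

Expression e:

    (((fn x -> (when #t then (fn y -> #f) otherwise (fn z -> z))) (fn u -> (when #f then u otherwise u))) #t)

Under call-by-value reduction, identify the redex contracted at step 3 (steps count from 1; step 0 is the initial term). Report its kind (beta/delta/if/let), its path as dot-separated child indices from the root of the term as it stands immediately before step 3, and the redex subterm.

Answer: beta at root : ((\y.false) true)

Derivation:
step 0: (((\x.(if true then (\y.false) else (\z.z))) (\u.(if false then u else u))) true)
step 1: [beta@0] ((if true then (\y.false) else (\z.z)) true)
step 2: [if@0] ((\y.false) true)
step 3: [beta@root] false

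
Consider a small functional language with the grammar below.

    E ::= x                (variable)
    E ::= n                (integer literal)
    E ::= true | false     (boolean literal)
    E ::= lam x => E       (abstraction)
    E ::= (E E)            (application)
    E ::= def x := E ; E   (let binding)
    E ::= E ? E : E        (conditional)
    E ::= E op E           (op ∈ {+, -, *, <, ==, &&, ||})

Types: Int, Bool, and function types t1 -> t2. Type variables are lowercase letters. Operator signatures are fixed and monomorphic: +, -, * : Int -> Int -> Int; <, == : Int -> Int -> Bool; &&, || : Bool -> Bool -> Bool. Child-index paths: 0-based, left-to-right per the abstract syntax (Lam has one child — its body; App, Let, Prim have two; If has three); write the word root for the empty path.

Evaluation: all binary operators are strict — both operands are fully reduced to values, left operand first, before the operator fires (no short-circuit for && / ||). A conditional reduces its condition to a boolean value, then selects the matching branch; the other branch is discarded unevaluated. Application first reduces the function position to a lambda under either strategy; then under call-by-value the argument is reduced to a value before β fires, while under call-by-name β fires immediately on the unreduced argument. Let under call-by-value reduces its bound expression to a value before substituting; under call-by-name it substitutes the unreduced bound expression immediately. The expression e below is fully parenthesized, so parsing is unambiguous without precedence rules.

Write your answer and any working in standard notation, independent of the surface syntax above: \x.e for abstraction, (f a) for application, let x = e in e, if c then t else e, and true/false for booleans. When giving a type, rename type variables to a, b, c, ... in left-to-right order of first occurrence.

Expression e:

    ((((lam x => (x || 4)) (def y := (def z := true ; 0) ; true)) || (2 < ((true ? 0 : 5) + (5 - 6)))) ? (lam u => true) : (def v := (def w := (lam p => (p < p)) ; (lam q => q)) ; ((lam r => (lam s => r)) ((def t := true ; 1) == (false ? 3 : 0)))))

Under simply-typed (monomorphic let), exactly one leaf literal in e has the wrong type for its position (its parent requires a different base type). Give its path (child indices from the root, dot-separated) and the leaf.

Answer: 0.0.0.0.1 : 4

Working:
x : a
  unify a ~ Bool
  unify Int ~ Bool
  FAIL: mismatch Int ~ Bool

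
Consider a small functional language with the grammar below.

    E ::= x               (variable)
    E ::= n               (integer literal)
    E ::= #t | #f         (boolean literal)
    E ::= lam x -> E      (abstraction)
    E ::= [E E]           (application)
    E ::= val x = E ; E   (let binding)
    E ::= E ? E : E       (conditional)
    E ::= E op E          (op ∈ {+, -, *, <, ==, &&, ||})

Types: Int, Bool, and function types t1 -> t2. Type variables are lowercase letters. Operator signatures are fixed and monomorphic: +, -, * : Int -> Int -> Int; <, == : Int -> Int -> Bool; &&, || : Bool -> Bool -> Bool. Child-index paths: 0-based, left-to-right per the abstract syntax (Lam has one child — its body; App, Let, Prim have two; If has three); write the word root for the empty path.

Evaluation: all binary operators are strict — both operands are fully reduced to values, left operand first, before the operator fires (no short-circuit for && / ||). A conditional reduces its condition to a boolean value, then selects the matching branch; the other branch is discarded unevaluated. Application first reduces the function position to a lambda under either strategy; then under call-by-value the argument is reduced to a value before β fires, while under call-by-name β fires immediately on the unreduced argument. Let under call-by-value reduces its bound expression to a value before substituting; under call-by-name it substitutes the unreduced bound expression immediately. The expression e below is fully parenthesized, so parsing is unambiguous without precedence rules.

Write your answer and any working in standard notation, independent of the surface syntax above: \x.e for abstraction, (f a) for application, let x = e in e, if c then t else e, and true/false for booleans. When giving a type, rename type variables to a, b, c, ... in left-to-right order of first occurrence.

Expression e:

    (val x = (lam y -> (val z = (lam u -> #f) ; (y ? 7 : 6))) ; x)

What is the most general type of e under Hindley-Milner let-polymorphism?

Derivation:
\u._ : b -> Bool
let z : forall. b -> Bool
y : a
  unify a ~ Bool
  unify Int ~ Int
\y._ : Bool -> Int
let x : Bool -> Int
x : Bool -> Int

Answer: Bool -> Int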